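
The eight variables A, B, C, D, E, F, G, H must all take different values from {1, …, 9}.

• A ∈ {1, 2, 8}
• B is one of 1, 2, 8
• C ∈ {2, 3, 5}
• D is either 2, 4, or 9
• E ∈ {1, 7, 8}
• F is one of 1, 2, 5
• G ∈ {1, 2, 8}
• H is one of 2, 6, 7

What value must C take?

3

The 3 variables A, B, G are confined to {1, 2, 8}, which locks those values in; drop them from C, D, E, F, H.
That leaves E = 7. Eliminate 7 elsewhere: H.
That leaves F = 5. So C can't be 5.
So C = 3.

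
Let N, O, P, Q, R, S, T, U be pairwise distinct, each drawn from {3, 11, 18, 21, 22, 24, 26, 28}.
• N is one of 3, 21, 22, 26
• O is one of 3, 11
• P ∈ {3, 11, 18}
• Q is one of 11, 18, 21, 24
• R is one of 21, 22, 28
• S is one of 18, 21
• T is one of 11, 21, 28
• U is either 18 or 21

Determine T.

28

Among the 8 variables, 24 fits only Q (and all 8 values in {3, 11, 18, 21, 22, 24, 26, 28} must be used), so Q = 24.
Among the 7 still-open variables, 26 fits only N (and all 7 values in {3, 11, 18, 21, 22, 26, 28} must be used), so N = 26.
The 6 still-open variables together cover exactly {3, 11, 18, 21, 22, 28} — 6 values for 6 variables — and 22 appears only in R's list, so R = 22.
The 5 still-open variables together cover exactly {3, 11, 18, 21, 28} — 5 values for 5 variables — and 28 appears only in T's list, so T = 28.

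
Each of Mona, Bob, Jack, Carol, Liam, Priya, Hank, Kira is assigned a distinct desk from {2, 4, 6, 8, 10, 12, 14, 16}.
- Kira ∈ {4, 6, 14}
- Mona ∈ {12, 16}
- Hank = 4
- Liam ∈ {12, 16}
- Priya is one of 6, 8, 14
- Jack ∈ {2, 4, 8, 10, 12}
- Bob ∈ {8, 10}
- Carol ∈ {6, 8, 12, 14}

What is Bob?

10

Hank has just one choice, so Hank = 4. Remove 4 from Jack, Kira.
The 7 still-open variables draw from only 7 values {2, 6, 8, 10, 12, 14, 16}, so each is used; only Jack can be 2, hence Jack = 2.
The 6 still-open variables draw from only 6 values {6, 8, 10, 12, 14, 16}, so each is used; only Bob can be 10, hence Bob = 10.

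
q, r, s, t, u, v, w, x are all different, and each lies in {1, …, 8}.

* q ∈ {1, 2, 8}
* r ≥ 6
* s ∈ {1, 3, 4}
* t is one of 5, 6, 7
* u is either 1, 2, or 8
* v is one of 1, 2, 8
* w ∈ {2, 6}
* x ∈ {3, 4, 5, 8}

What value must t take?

The 3 variables q, u, v are confined to {1, 2, 8}, which locks those values in; drop them from r, s, w, x.
That leaves w = 6. Eliminate 6 elsewhere: r, t.
r has just one choice, so r = 7. Eliminate 7 elsewhere: t.
So t = 5.

5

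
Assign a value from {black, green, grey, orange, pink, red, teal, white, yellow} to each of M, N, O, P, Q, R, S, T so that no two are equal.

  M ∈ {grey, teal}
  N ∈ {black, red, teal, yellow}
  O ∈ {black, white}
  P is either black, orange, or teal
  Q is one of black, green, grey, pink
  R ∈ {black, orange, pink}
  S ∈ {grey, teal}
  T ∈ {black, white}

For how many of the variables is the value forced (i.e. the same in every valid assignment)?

M and S between them cover only {grey, teal} — a naked pair. Remove those values from N, P, Q.
The 2 variables O and T are confined to {black, white}, which locks those values in; drop them from N, P, Q, R.
P must be orange (only option left). Strike orange from R.
R's domain is down to {pink}, so R = pink. Strike pink from Q.
Q has just one choice, so Q = green.
Determined: P=orange, Q=green, R=pink. The other variables each still have more than one consistent value. That makes 3.

3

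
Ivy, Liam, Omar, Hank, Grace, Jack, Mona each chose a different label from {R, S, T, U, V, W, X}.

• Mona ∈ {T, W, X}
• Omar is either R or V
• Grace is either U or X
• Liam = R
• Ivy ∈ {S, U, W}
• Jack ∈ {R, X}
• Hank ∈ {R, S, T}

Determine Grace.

Liam has just one choice, so Liam = R. Strike R from Omar, Hank, Jack.
Omar must be V (only option left).
That leaves Jack = X. Strike X from Grace, Mona.
So Grace = U.

U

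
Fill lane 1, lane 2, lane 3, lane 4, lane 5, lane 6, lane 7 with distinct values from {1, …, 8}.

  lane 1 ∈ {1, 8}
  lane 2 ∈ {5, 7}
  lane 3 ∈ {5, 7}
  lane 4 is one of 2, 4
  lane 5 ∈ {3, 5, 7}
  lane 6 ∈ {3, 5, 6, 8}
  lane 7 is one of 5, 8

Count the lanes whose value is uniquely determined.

4

lane 2 and lane 3 share exactly the 2 values {5, 7}; by pigeonhole those values go to them, so strike 5, 7 from lane 5, lane 6, lane 7.
lane 5 must be 3 (only option left). Strike 3 from lane 6.
lane 7 has just one choice, so lane 7 = 8. Remove 8 from lane 1, lane 6.
lane 1 has just one choice, so lane 1 = 1.
That leaves lane 6 = 6.
Determined: lane 1=1, lane 5=3, lane 6=6, lane 7=8. The other lanes each still have more than one consistent value. That makes 4.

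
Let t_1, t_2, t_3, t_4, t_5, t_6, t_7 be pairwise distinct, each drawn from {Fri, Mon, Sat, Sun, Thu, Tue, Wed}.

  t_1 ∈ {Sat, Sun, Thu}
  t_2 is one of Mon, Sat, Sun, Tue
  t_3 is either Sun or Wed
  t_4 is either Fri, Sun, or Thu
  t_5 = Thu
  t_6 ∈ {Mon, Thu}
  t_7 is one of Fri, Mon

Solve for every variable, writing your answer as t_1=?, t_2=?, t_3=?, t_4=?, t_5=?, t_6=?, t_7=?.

t_5's domain is down to {Thu}, so t_5 = Thu. Eliminate Thu elsewhere: t_1, t_4, t_6.
t_6 must be Mon (only option left). Strike Mon from t_2, t_7.
t_7's domain is down to {Fri}, so t_7 = Fri. So t_4 can't be Fri.
t_4 must be Sun (only option left). So t_1, t_2, t_3 can't be Sun.
That leaves t_1 = Sat. Strike Sat from t_2.
t_2 must be Tue (only option left).
t_3 must be Wed (only option left).

t_1=Sat, t_2=Tue, t_3=Wed, t_4=Sun, t_5=Thu, t_6=Mon, t_7=Fri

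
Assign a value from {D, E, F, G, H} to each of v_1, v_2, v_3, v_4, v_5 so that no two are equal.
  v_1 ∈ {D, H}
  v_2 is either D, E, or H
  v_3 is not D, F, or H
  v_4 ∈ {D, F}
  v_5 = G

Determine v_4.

F

v_5's domain is down to {G}, so v_5 = G. Remove G from v_3.
v_3's domain is down to {E}, so v_3 = E. Strike E from v_2.
The 3 still-open variables together cover exactly {D, F, H} — 3 values for 3 variables — and F appears only in v_4's list, so v_4 = F.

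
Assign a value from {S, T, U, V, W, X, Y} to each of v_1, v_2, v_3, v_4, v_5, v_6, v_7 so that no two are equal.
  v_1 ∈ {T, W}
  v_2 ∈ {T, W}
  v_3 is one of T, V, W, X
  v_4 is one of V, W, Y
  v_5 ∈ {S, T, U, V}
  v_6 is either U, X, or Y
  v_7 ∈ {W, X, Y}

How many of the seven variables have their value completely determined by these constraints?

The 7 variables together cover exactly {S, T, U, V, W, X, Y} — 7 values for 7 variables — and S appears only in v_5's list, so v_5 = S.
The 6 still-open variables together cover exactly {T, U, V, W, X, Y} — 6 values for 6 variables — and U appears only in v_6's list, so v_6 = U.
v_1 and v_2 between them cover only {T, W} — a naked pair. Remove those values from v_3, v_4, v_7.
Determined: v_5=S, v_6=U. The other variables each still have more than one consistent value. That makes 2.

2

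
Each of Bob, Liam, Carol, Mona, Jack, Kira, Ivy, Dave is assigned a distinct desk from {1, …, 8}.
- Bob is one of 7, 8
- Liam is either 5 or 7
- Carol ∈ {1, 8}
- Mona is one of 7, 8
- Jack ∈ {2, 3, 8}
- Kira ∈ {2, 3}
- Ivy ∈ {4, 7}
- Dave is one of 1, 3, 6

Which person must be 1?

Among the 8 variables, 4 fits only Ivy (and all 8 values in {1, 2, 3, 4, 5, 6, 7, 8} must be used), so Ivy = 4.
The 7 still-open variables draw from only 7 values {1, 2, 3, 5, 6, 7, 8}, so each is used; only Liam can be 5, hence Liam = 5.
Among the 6 still-open variables, 6 fits only Dave (and all 6 values in {1, 2, 3, 6, 7, 8} must be used), so Dave = 6.
Among the 5 still-open variables, 1 fits only Carol (and all 5 values in {1, 2, 3, 7, 8} must be used), so Carol = 1.

Carol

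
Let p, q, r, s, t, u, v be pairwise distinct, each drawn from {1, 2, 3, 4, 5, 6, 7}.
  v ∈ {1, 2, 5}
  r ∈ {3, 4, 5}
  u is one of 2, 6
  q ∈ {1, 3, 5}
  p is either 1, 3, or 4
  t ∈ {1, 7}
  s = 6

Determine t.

s has just one choice, so s = 6. Strike 6 from u.
u must be 2 (only option left). Strike 2 from v.
The 5 still-open variables together cover exactly {1, 3, 4, 5, 7} — 5 values for 5 variables — and 7 appears only in t's list, so t = 7.

7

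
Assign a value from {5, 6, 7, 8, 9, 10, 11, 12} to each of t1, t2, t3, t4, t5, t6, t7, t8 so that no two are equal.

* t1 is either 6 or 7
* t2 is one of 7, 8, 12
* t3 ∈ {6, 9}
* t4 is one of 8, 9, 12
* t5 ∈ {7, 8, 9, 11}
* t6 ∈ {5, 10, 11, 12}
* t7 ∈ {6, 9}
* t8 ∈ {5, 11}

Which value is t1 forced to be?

Among the 8 variables, 10 fits only t6 (and all 8 values in {5, 6, 7, 8, 9, 10, 11, 12} must be used), so t6 = 10.
Among the 7 still-open variables, 5 fits only t8 (and all 7 values in {5, 6, 7, 8, 9, 11, 12} must be used), so t8 = 5.
Among the 6 still-open variables, 11 fits only t5 (and all 6 values in {6, 7, 8, 9, 11, 12} must be used), so t5 = 11.
t3 and t7 share exactly the 2 values {6, 9}; by pigeonhole those values go to them, so strike 6, 9 from t1, t4.
So t1 = 7.

7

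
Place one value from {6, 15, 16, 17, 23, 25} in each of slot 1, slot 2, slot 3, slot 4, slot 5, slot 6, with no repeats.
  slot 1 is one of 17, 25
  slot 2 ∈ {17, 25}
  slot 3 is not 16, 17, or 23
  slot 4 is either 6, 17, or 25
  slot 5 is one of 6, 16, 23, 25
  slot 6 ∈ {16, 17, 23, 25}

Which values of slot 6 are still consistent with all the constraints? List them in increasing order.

Among the 6 variables, 15 fits only slot 3 (and all 6 values in {6, 15, 16, 17, 23, 25} must be used), so slot 3 = 15.
slot 1 and slot 2 between them cover only {17, 25} — a naked pair. Remove those values from slot 4, slot 5, slot 6.
slot 4 has just one choice, so slot 4 = 6. Strike 6 from slot 5.
No further eliminations apply; slot 6 can still be any of 16, 23.

16, 23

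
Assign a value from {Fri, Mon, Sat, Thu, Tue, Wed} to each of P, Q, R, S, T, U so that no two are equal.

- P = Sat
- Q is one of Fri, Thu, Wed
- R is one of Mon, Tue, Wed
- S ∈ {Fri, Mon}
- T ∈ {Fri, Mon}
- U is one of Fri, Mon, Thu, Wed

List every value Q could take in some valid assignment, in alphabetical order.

P's domain is down to {Sat}, so P = Sat.
Among the 5 still-open variables, Tue fits only R (and all 5 values in {Fri, Mon, Thu, Tue, Wed} must be used), so R = Tue.
The 2 variables S and T are confined to {Fri, Mon}, which locks those values in; drop them from Q, U.
No further eliminations apply; Q can still be any of Thu, Wed.

Thu, Wed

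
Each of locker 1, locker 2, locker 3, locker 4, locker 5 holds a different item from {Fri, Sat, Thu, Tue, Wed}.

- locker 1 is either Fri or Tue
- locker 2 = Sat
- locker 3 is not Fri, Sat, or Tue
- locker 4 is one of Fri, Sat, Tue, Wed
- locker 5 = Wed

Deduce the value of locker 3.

Thu

locker 2 has just one choice, so locker 2 = Sat. Remove Sat from locker 4.
locker 5 has just one choice, so locker 5 = Wed. So locker 3, locker 4 can't be Wed.
So locker 3 = Thu.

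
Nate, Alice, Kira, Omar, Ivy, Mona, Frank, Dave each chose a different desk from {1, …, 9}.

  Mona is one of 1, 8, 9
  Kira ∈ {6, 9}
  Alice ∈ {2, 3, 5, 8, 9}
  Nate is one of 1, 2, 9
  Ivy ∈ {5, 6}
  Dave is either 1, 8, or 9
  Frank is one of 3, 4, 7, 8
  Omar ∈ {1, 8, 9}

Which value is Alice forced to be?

The 3 variables Omar, Mona, Dave are confined to {1, 8, 9}, which locks those values in; drop them from Nate, Alice, Kira, Frank.
Nate's domain is down to {2}, so Nate = 2. Eliminate 2 elsewhere: Alice.
Kira's domain is down to {6}, so Kira = 6. Strike 6 from Ivy.
Ivy has just one choice, so Ivy = 5. So Alice can't be 5.
So Alice = 3.

3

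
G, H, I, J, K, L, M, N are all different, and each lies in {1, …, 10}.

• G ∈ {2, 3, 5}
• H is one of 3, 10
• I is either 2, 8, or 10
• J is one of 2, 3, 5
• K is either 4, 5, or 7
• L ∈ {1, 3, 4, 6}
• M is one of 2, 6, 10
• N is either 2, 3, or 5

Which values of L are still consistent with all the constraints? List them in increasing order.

G, J, N share exactly the 3 values {2, 3, 5}; by pigeonhole those values go to them, so strike 2, 3, 5 from H, I, K, L, M.
That leaves H = 10. So I, M can't be 10.
I's domain is down to {8}, so I = 8.
That leaves M = 6. So L can't be 6.
No further eliminations apply; L can still be any of 1, 4.

1, 4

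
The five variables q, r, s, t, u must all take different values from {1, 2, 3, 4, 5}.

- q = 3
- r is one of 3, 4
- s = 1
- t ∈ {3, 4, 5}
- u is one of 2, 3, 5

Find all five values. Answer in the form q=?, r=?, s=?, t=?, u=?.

q=3, r=4, s=1, t=5, u=2

q's domain is down to {3}, so q = 3. Remove 3 from r, t, u.
That leaves r = 4. Eliminate 4 elsewhere: t.
s's domain is down to {1}, so s = 1.
t must be 5 (only option left). Strike 5 from u.
That leaves u = 2.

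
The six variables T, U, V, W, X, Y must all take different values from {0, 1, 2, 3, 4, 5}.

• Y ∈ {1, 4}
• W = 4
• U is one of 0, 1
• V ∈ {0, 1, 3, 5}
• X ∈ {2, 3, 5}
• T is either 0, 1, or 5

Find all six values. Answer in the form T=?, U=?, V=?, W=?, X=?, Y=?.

T=5, U=0, V=3, W=4, X=2, Y=1

W must be 4 (only option left). So Y can't be 4.
That leaves Y = 1. Eliminate 1 elsewhere: T, U, V.
That leaves U = 0. Eliminate 0 elsewhere: T, V.
T must be 5 (only option left). Eliminate 5 elsewhere: V, X.
V must be 3 (only option left). Remove 3 from X.
X must be 2 (only option left).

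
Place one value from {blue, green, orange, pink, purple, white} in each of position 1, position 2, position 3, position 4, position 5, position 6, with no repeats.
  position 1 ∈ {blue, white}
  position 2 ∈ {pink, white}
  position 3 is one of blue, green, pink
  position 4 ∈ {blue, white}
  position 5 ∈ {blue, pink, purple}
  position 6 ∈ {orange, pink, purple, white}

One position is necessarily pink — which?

position 2

Among the 6 variables, green fits only position 3 (and all 6 values in {blue, green, orange, pink, purple, white} must be used), so position 3 = green.
The 5 still-open variables draw from only 5 values {blue, orange, pink, purple, white}, so each is used; only position 6 can be orange, hence position 6 = orange.
Among the 4 still-open variables, purple fits only position 5 (and all 4 values in {blue, pink, purple, white} must be used), so position 5 = purple.
The 3 still-open variables draw from only 3 values {blue, pink, white}, so each is used; only position 2 can be pink, hence position 2 = pink.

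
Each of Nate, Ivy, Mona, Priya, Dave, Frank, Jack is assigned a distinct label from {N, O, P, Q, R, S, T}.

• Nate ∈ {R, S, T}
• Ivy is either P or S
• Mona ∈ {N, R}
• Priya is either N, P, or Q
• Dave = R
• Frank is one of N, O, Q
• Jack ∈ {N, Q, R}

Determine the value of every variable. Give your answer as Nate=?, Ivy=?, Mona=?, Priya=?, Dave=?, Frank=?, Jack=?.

Dave has just one choice, so Dave = R. So Nate, Mona, Jack can't be R.
That leaves Mona = N. Strike N from Priya, Frank, Jack.
Jack must be Q (only option left). So Priya, Frank can't be Q.
That leaves Priya = P. Remove P from Ivy.
Frank must be O (only option left).
That leaves Ivy = S. Eliminate S elsewhere: Nate.
Nate's domain is down to {T}, so Nate = T.

Nate=T, Ivy=S, Mona=N, Priya=P, Dave=R, Frank=O, Jack=Q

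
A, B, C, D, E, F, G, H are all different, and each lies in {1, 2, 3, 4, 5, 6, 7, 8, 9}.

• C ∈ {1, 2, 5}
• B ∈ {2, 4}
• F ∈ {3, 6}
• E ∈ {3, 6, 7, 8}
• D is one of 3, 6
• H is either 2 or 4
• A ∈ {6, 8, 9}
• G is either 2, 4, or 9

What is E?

B and H between them cover only {2, 4} — a naked pair. Remove those values from C, G.
G must be 9 (only option left). Remove 9 from A.
D and F share exactly the 2 values {3, 6}; by pigeonhole those values go to them, so strike 3, 6 from A, E.
A must be 8 (only option left). Remove 8 from E.
So E = 7.

7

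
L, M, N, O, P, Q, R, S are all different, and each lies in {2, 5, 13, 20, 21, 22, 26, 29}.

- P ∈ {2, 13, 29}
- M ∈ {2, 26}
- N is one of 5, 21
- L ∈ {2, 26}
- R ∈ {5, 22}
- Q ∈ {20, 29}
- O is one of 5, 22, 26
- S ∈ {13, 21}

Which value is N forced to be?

Among the 8 variables, 20 fits only Q (and all 8 values in {2, 5, 13, 20, 21, 22, 26, 29} must be used), so Q = 20.
Among the 7 still-open variables, 29 fits only P (and all 7 values in {2, 5, 13, 21, 22, 26, 29} must be used), so P = 29.
Among the 6 still-open variables, 13 fits only S (and all 6 values in {2, 5, 13, 21, 22, 26} must be used), so S = 13.
The 5 still-open variables draw from only 5 values {2, 5, 21, 22, 26}, so each is used; only N can be 21, hence N = 21.

21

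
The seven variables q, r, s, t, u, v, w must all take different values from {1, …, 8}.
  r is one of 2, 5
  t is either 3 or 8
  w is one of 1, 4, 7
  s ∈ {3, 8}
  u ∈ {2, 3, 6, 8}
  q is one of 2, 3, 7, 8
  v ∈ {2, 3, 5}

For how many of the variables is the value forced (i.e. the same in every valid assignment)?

s and t between them cover only {3, 8} — a naked pair. Remove those values from q, u, v.
The 2 variables r and v are confined to {2, 5}, which locks those values in; drop them from q, u.
q must be 7 (only option left). Eliminate 7 elsewhere: w.
That leaves u = 6.
Determined: q=7, u=6. The other variables each still have more than one consistent value. That makes 2.

2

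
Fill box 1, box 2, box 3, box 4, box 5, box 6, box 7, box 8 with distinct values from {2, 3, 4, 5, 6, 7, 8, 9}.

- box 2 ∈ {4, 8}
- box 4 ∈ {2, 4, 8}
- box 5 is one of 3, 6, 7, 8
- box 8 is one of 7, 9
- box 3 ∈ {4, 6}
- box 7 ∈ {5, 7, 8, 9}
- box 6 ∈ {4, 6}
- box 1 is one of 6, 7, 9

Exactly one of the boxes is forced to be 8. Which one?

The 8 variables draw from only 8 values {2, 3, 4, 5, 6, 7, 8, 9}, so each is used; only box 4 can be 2, hence box 4 = 2.
The 7 still-open variables together cover exactly {3, 4, 5, 6, 7, 8, 9} — 7 values for 7 variables — and 3 appears only in box 5's list, so box 5 = 3.
The 6 still-open variables draw from only 6 values {4, 5, 6, 7, 8, 9}, so each is used; only box 7 can be 5, hence box 7 = 5.
The 5 still-open variables draw from only 5 values {4, 6, 7, 8, 9}, so each is used; only box 2 can be 8, hence box 2 = 8.

box 2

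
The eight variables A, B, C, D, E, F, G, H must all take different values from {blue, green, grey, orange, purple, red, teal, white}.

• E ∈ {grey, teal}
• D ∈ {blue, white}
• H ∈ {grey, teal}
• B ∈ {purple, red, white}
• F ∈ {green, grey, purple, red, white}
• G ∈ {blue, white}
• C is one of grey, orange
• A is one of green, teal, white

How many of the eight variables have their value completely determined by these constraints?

The 8 variables together cover exactly {blue, green, grey, orange, purple, red, teal, white} — 8 values for 8 variables — and orange appears only in C's list, so C = orange.
D and G share exactly the 2 values {blue, white}; by pigeonhole those values go to them, so strike blue, white from A, B, F.
E and H share exactly the 2 values {grey, teal}; by pigeonhole those values go to them, so strike grey, teal from A, F.
That leaves A = green. Eliminate green elsewhere: F.
Determined: A=green, C=orange. The other variables each still have more than one consistent value. That makes 2.

2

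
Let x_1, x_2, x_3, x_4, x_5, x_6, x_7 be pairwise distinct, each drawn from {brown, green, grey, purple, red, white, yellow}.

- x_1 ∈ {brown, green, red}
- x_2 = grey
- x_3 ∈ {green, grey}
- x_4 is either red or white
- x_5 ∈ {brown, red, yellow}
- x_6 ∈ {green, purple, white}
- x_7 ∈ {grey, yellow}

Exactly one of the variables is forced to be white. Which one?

x_2 has just one choice, so x_2 = grey. Eliminate grey elsewhere: x_3, x_7.
x_3 must be green (only option left). Remove green from x_1, x_6.
That leaves x_7 = yellow. Remove yellow from x_5.
The 4 still-open variables draw from only 4 values {brown, purple, red, white}, so each is used; only x_6 can be purple, hence x_6 = purple.
The 3 still-open variables together cover exactly {brown, red, white} — 3 values for 3 variables — and white appears only in x_4's list, so x_4 = white.

x_4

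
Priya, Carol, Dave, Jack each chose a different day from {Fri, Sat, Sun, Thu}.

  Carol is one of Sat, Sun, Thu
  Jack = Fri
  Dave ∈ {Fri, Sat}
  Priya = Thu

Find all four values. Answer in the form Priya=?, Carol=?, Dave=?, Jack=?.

Priya=Thu, Carol=Sun, Dave=Sat, Jack=Fri

Priya's domain is down to {Thu}, so Priya = Thu. Eliminate Thu elsewhere: Carol.
That leaves Jack = Fri. Strike Fri from Dave.
That leaves Dave = Sat. So Carol can't be Sat.
Carol has just one choice, so Carol = Sun.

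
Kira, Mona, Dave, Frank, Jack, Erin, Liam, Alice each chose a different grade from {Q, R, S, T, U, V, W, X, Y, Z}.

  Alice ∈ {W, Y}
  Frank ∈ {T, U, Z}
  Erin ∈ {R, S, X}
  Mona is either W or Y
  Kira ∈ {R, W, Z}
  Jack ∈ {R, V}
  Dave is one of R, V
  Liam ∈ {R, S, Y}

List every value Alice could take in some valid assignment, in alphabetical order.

The 2 variables Mona and Alice are confined to {W, Y}, which locks those values in; drop them from Kira, Liam.
The 2 variables Dave and Jack are confined to {R, V}, which locks those values in; drop them from Kira, Erin, Liam.
Kira must be Z (only option left). Strike Z from Frank.
Liam must be S (only option left). Eliminate S elsewhere: Erin.
Erin's domain is down to {X}, so Erin = X.
No further eliminations apply; Alice can still be any of W, Y.

W, Y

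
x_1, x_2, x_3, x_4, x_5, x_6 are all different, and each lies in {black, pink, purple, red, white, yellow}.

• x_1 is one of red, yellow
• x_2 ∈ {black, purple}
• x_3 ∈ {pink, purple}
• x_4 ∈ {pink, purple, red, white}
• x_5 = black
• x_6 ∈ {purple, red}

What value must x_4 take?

white

x_5's domain is down to {black}, so x_5 = black. So x_2 can't be black.
That leaves x_2 = purple. Strike purple from x_3, x_4, x_6.
x_3's domain is down to {pink}, so x_3 = pink. So x_4 can't be pink.
That leaves x_6 = red. So x_1, x_4 can't be red.
So x_4 = white.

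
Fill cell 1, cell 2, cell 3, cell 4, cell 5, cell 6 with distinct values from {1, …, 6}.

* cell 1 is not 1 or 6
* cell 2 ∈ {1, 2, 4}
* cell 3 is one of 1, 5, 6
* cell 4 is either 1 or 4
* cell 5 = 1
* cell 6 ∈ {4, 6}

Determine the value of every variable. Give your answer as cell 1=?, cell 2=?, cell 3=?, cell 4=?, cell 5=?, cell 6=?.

cell 1=3, cell 2=2, cell 3=5, cell 4=4, cell 5=1, cell 6=6

cell 5 has just one choice, so cell 5 = 1. Remove 1 from cell 2, cell 3, cell 4.
That leaves cell 4 = 4. Eliminate 4 elsewhere: cell 1, cell 2, cell 6.
cell 6 must be 6 (only option left). Eliminate 6 elsewhere: cell 3.
cell 2's domain is down to {2}, so cell 2 = 2. So cell 1 can't be 2.
cell 3 must be 5 (only option left). So cell 1 can't be 5.
cell 1 has just one choice, so cell 1 = 3.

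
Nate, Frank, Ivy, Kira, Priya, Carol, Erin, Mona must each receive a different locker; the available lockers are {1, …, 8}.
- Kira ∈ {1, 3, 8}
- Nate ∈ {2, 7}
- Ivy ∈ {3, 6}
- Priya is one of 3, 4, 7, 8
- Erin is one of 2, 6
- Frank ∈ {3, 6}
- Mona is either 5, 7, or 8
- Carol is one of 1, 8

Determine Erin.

2

The 8 variables together cover exactly {1, 2, 3, 4, 5, 6, 7, 8} — 8 values for 8 variables — and 4 appears only in Priya's list, so Priya = 4.
Among the 7 still-open variables, 5 fits only Mona (and all 7 values in {1, 2, 3, 5, 6, 7, 8} must be used), so Mona = 5.
The 6 still-open variables together cover exactly {1, 2, 3, 6, 7, 8} — 6 values for 6 variables — and 7 appears only in Nate's list, so Nate = 7.
Among the 5 still-open variables, 2 fits only Erin (and all 5 values in {1, 2, 3, 6, 8} must be used), so Erin = 2.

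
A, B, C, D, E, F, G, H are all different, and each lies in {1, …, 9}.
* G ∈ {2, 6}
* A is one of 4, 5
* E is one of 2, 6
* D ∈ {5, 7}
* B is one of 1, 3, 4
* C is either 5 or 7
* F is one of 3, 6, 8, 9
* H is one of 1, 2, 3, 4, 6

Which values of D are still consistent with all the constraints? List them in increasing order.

5, 7

C and D share exactly the 2 values {5, 7}; by pigeonhole those values go to them, so strike 5, 7 from A.
A has just one choice, so A = 4. Strike 4 from B, H.
E and G between them cover only {2, 6} — a naked pair. Remove those values from F, H.
B and H between them cover only {1, 3} — a naked pair. Remove those values from F.
No further eliminations apply; D can still be any of 5, 7.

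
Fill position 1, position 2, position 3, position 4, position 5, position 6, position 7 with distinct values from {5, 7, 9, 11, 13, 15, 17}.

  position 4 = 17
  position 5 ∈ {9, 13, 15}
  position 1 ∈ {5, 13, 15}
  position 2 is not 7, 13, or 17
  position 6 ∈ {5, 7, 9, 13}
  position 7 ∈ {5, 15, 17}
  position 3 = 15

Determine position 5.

position 3's domain is down to {15}, so position 3 = 15. Remove 15 from position 1, position 2, position 5, position 7.
position 4 has just one choice, so position 4 = 17. Eliminate 17 elsewhere: position 7.
position 7 must be 5 (only option left). Eliminate 5 elsewhere: position 1, position 2, position 6.
position 1 has just one choice, so position 1 = 13. Eliminate 13 elsewhere: position 5, position 6.
So position 5 = 9.

9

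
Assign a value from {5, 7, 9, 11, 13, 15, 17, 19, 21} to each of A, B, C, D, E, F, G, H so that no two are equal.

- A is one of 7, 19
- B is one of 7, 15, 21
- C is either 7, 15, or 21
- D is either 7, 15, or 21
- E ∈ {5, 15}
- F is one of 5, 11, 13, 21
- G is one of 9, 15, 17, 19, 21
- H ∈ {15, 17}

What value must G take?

B, C, D share exactly the 3 values {7, 15, 21}; by pigeonhole those values go to them, so strike 7, 15, 21 from A, E, F, G, H.
A's domain is down to {19}, so A = 19. So G can't be 19.
E's domain is down to {5}, so E = 5. So F can't be 5.
H must be 17 (only option left). Strike 17 from G.
So G = 9.

9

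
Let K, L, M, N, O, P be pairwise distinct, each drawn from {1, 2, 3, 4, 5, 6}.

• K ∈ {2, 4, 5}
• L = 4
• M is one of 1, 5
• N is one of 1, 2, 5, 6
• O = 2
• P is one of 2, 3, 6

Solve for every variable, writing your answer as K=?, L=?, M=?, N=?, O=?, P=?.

L must be 4 (only option left). So K can't be 4.
O has just one choice, so O = 2. Strike 2 from K, N, P.
K must be 5 (only option left). Strike 5 from M, N.
M must be 1 (only option left). Remove 1 from N.
N's domain is down to {6}, so N = 6. Remove 6 from P.
P's domain is down to {3}, so P = 3.

K=5, L=4, M=1, N=6, O=2, P=3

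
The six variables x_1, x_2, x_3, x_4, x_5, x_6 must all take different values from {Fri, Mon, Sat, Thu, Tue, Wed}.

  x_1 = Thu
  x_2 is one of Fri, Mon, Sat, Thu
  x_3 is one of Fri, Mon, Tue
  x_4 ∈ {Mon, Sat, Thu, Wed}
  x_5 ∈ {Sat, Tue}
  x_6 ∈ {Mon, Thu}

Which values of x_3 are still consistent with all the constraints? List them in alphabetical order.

Fri, Tue

x_1 has just one choice, so x_1 = Thu. Remove Thu from x_2, x_4, x_6.
x_6 must be Mon (only option left). Remove Mon from x_2, x_3, x_4.
Among the 4 still-open variables, Wed fits only x_4 (and all 4 values in {Fri, Sat, Tue, Wed} must be used), so x_4 = Wed.
No further eliminations apply; x_3 can still be any of Fri, Tue.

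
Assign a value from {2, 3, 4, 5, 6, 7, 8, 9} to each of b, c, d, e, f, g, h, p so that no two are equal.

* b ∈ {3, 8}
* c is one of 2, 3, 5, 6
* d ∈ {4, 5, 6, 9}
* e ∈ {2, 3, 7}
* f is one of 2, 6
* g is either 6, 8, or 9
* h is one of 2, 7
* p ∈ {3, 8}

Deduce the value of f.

6

The 8 variables together cover exactly {2, 3, 4, 5, 6, 7, 8, 9} — 8 values for 8 variables — and 4 appears only in d's list, so d = 4.
The 7 still-open variables draw from only 7 values {2, 3, 5, 6, 7, 8, 9}, so each is used; only c can be 5, hence c = 5.
Among the 6 still-open variables, 9 fits only g (and all 6 values in {2, 3, 6, 7, 8, 9} must be used), so g = 9.
Among the 5 still-open variables, 6 fits only f (and all 5 values in {2, 3, 6, 7, 8} must be used), so f = 6.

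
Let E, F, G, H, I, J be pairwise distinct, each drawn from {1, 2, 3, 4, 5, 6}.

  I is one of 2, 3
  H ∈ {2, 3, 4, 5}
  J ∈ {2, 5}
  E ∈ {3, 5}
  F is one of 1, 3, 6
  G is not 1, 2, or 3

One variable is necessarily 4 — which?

H

The 6 variables together cover exactly {1, 2, 3, 4, 5, 6} — 6 values for 6 variables — and 1 appears only in F's list, so F = 1.
Among the 5 still-open variables, 6 fits only G (and all 5 values in {2, 3, 4, 5, 6} must be used), so G = 6.
Among the 4 still-open variables, 4 fits only H (and all 4 values in {2, 3, 4, 5} must be used), so H = 4.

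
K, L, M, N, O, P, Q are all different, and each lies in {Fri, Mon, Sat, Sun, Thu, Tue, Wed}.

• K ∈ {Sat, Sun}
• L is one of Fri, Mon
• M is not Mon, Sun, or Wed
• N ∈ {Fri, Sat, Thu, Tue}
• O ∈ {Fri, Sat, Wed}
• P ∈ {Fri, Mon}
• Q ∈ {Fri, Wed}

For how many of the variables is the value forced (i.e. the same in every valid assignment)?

Among the 7 variables, Sun fits only K (and all 7 values in {Fri, Mon, Sat, Sun, Thu, Tue, Wed} must be used), so K = Sun.
L and P between them cover only {Fri, Mon} — a naked pair. Remove those values from M, N, O, Q.
Q's domain is down to {Wed}, so Q = Wed. Eliminate Wed elsewhere: O.
O must be Sat (only option left). Eliminate Sat elsewhere: M, N.
Determined: K=Sun, O=Sat, Q=Wed. The other variables each still have more than one consistent value. That makes 3.

3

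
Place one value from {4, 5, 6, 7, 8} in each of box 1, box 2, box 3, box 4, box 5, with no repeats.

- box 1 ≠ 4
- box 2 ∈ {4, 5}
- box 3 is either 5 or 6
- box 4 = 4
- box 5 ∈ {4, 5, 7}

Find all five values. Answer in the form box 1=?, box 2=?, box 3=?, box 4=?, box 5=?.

box 1=8, box 2=5, box 3=6, box 4=4, box 5=7

box 4's domain is down to {4}, so box 4 = 4. Strike 4 from box 2, box 5.
box 2's domain is down to {5}, so box 2 = 5. Remove 5 from box 1, box 3, box 5.
box 3 has just one choice, so box 3 = 6. Strike 6 from box 1.
box 5's domain is down to {7}, so box 5 = 7. So box 1 can't be 7.
box 1 must be 8 (only option left).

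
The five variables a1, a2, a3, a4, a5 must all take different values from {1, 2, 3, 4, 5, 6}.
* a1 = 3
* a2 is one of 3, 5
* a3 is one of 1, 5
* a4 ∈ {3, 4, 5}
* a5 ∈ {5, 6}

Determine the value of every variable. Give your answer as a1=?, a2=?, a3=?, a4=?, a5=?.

a1 has just one choice, so a1 = 3. Remove 3 from a2, a4.
a2 must be 5 (only option left). Eliminate 5 elsewhere: a3, a4, a5.
a3 must be 1 (only option left).
a4's domain is down to {4}, so a4 = 4.
a5 must be 6 (only option left).

a1=3, a2=5, a3=1, a4=4, a5=6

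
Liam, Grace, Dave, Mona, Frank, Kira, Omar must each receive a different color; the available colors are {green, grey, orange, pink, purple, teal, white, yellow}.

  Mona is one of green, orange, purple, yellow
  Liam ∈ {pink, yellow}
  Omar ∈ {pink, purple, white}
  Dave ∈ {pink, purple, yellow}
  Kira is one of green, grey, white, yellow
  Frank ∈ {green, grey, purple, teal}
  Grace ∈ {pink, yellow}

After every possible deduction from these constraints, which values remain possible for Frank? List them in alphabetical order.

green, grey, teal

The 2 variables Liam and Grace are confined to {pink, yellow}, which locks those values in; drop them from Dave, Mona, Kira, Omar.
Dave must be purple (only option left). So Mona, Frank, Omar can't be purple.
Omar must be white (only option left). So Kira can't be white.
No further eliminations apply; Frank can still be any of green, grey, teal.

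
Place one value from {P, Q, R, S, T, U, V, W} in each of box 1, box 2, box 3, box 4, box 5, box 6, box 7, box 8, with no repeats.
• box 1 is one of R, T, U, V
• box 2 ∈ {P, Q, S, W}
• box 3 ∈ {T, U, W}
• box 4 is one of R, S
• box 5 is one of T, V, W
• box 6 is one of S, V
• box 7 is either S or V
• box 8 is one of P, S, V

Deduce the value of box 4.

R

Among the 8 variables, Q fits only box 2 (and all 8 values in {P, Q, R, S, T, U, V, W} must be used), so box 2 = Q.
The 7 still-open variables together cover exactly {P, R, S, T, U, V, W} — 7 values for 7 variables — and P appears only in box 8's list, so box 8 = P.
box 6 and box 7 between them cover only {S, V} — a naked pair. Remove those values from box 1, box 4, box 5.
So box 4 = R.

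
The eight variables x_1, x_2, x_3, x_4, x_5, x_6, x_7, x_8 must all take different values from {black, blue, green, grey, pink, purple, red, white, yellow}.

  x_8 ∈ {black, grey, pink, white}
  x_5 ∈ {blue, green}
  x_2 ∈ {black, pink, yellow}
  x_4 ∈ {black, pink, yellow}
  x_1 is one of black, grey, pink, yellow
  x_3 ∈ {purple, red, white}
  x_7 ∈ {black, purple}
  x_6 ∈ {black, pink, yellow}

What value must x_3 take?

red

The 3 variables x_2, x_4, x_6 are confined to {black, pink, yellow}, which locks those values in; drop them from x_1, x_7, x_8.
x_1's domain is down to {grey}, so x_1 = grey. Remove grey from x_8.
x_7 must be purple (only option left). So x_3 can't be purple.
x_8 has just one choice, so x_8 = white. So x_3 can't be white.
So x_3 = red.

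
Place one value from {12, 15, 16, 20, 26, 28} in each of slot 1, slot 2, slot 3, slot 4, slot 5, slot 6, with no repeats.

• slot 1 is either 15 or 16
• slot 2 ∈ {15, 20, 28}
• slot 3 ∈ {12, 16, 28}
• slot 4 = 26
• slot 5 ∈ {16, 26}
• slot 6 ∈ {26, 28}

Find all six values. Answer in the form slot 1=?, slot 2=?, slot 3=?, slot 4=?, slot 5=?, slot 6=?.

slot 4's domain is down to {26}, so slot 4 = 26. Eliminate 26 elsewhere: slot 5, slot 6.
slot 5 must be 16 (only option left). Strike 16 from slot 1, slot 3.
slot 6's domain is down to {28}, so slot 6 = 28. Remove 28 from slot 2, slot 3.
slot 1 has just one choice, so slot 1 = 15. Remove 15 from slot 2.
slot 2 has just one choice, so slot 2 = 20.
That leaves slot 3 = 12.

slot 1=15, slot 2=20, slot 3=12, slot 4=26, slot 5=16, slot 6=28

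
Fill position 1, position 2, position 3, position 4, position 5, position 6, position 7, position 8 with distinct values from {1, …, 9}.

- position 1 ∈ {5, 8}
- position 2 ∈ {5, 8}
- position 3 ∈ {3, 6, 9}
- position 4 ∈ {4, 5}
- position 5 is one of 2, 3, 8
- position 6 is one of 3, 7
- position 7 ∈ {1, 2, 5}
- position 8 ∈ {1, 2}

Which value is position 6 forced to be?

position 1 and position 2 between them cover only {5, 8} — a naked pair. Remove those values from position 4, position 5, position 7.
position 4 must be 4 (only option left).
position 7 and position 8 between them cover only {1, 2} — a naked pair. Remove those values from position 5.
position 5 has just one choice, so position 5 = 3. So position 3, position 6 can't be 3.
So position 6 = 7.

7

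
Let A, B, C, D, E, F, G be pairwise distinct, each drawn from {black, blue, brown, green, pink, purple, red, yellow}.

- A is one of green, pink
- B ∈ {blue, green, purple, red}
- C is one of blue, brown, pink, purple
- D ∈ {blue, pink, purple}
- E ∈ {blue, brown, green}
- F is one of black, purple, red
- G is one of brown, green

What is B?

The 7 variables together cover exactly {black, blue, brown, green, pink, purple, red} — 7 values for 7 variables — and black appears only in F's list, so F = black.
Among the 6 still-open variables, red fits only B (and all 6 values in {blue, brown, green, pink, purple, red} must be used), so B = red.

red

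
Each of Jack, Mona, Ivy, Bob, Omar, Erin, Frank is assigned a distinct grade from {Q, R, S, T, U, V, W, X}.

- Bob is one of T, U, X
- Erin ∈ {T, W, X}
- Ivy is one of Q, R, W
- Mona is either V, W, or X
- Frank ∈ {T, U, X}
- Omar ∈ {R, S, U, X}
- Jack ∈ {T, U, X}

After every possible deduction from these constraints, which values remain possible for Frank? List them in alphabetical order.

T, U, X

Jack, Bob, Frank share exactly the 3 values {T, U, X}; by pigeonhole those values go to them, so strike T, U, X from Mona, Omar, Erin.
Erin must be W (only option left). So Mona, Ivy can't be W.
Mona must be V (only option left).
No further eliminations apply; Frank can still be any of T, U, X.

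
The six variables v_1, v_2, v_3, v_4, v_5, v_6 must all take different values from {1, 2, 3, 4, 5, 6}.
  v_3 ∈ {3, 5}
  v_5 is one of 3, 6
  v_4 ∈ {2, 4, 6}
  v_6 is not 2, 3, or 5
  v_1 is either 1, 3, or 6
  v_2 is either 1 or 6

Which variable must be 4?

v_6

Among the 6 variables, 2 fits only v_4 (and all 6 values in {1, 2, 3, 4, 5, 6} must be used), so v_4 = 2.
The 5 still-open variables draw from only 5 values {1, 3, 4, 5, 6}, so each is used; only v_6 can be 4, hence v_6 = 4.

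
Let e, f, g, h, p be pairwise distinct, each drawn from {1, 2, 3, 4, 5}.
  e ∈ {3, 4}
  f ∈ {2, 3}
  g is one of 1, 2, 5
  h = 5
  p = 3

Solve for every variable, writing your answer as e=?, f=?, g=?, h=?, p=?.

e=4, f=2, g=1, h=5, p=3

h must be 5 (only option left). Eliminate 5 elsewhere: g.
p must be 3 (only option left). So e, f can't be 3.
e must be 4 (only option left).
f must be 2 (only option left). Eliminate 2 elsewhere: g.
g's domain is down to {1}, so g = 1.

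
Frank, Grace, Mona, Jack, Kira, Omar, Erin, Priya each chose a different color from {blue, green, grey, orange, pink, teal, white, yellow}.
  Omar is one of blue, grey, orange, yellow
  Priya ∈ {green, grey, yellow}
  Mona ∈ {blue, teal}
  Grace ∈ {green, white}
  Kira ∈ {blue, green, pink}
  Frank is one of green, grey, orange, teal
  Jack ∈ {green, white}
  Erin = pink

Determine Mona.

teal

Erin's domain is down to {pink}, so Erin = pink. Strike pink from Kira.
Grace and Jack between them cover only {green, white} — a naked pair. Remove those values from Frank, Kira, Priya.
Kira has just one choice, so Kira = blue. So Mona, Omar can't be blue.
So Mona = teal.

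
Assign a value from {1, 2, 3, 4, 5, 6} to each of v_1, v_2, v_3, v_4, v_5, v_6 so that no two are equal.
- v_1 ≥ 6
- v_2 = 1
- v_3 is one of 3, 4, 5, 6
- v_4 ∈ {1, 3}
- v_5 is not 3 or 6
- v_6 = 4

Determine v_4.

3

v_1 has just one choice, so v_1 = 6. Remove 6 from v_3.
v_2 has just one choice, so v_2 = 1. Strike 1 from v_4, v_5.
So v_4 = 3.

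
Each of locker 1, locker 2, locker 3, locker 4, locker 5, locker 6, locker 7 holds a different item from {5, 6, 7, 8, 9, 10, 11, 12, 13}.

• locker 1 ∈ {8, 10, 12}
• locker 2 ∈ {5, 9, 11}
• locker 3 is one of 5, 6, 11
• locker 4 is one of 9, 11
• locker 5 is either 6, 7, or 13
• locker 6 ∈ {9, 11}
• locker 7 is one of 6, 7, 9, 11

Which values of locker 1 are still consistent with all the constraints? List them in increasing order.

The 2 variables locker 4 and locker 6 are confined to {9, 11}, which locks those values in; drop them from locker 2, locker 3, locker 7.
locker 2 must be 5 (only option left). Remove 5 from locker 3.
locker 3's domain is down to {6}, so locker 3 = 6. Strike 6 from locker 5, locker 7.
locker 7's domain is down to {7}, so locker 7 = 7. Strike 7 from locker 5.
locker 5's domain is down to {13}, so locker 5 = 13.
No further eliminations apply; locker 1 can still be any of 8, 10, 12.

8, 10, 12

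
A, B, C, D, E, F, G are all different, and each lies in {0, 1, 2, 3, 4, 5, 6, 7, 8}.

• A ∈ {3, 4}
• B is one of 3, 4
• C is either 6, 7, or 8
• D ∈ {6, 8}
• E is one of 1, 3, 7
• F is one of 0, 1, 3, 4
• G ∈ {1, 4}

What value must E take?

7

Among the 7 variables, 0 fits only F (and all 7 values in {0, 1, 3, 4, 6, 7, 8} must be used), so F = 0.
A and B between them cover only {3, 4} — a naked pair. Remove those values from E, G.
G must be 1 (only option left). Remove 1 from E.
So E = 7.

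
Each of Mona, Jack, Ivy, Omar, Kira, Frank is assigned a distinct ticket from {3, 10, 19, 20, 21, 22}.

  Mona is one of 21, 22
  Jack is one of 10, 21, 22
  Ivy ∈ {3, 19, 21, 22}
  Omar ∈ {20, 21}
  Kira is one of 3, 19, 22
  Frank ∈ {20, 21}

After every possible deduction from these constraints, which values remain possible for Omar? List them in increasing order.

20, 21

Among the 6 variables, 10 fits only Jack (and all 6 values in {3, 10, 19, 20, 21, 22} must be used), so Jack = 10.
The 2 variables Omar and Frank are confined to {20, 21}, which locks those values in; drop them from Mona, Ivy.
Mona's domain is down to {22}, so Mona = 22. Strike 22 from Ivy, Kira.
No further eliminations apply; Omar can still be any of 20, 21.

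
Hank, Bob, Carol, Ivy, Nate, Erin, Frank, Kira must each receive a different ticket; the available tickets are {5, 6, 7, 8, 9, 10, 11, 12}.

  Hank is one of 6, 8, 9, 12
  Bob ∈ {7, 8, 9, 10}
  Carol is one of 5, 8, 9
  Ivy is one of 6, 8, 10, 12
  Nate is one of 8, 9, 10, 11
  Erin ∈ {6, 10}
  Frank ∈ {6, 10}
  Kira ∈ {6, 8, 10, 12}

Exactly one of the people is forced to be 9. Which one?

Hank

Among the 8 variables, 5 fits only Carol (and all 8 values in {5, 6, 7, 8, 9, 10, 11, 12} must be used), so Carol = 5.
The 7 still-open variables draw from only 7 values {6, 7, 8, 9, 10, 11, 12}, so each is used; only Bob can be 7, hence Bob = 7.
Among the 6 still-open variables, 11 fits only Nate (and all 6 values in {6, 8, 9, 10, 11, 12} must be used), so Nate = 11.
Among the 5 still-open variables, 9 fits only Hank (and all 5 values in {6, 8, 9, 10, 12} must be used), so Hank = 9.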